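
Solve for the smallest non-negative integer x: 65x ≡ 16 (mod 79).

44

The inverse of 65 mod 79 is 62 (since 65·62 = 4030 ≡ 1).
Multiplying both sides by 62: x ≡ 62·16 = 992 ≡ 44 (mod 79).
Check: 65·44 = 2860 = 36·79 + 16.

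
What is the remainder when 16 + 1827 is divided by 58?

1827 − 31·58 = 29, so 1827 ≡ 29 (mod 58).
(16 + 29) mod 58 = 45.

45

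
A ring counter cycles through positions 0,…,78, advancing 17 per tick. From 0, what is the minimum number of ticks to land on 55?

The inverse of 17 mod 79 is 14 (since 17·14 = 238 ≡ 1).
So x ≡ 14·55 = 770 ≡ 59 (mod 79).

59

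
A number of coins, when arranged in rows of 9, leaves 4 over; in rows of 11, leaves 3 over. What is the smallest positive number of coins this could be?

58

Since 11·5 ≡ 1 (mod 9), take x = 3 + 11·((4−3)·5 mod 9) = 3 + 11·5 = 58.
Check: 58 mod 9 = 4, 58 mod 11 = 3.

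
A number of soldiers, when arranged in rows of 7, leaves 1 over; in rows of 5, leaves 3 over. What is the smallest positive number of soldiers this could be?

8

x ≡ 3 (mod 5) gives x ∈ {3, 8}.
The first of these with x mod 7 = 1 is 8.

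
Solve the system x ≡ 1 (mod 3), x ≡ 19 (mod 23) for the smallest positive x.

19

Since 23·2 ≡ 1 (mod 3), take x = 19 + 23·((1−19)·2 mod 3) = 19 + 23·0 = 19.
Check: 19 mod 3 = 1, 19 mod 23 = 19.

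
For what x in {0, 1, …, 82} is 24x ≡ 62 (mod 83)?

51

24⁻¹ ≡ 45 (mod 83) because 24·45 = 1080 = 13·83 + 1.
So x ≡ 45·62 = 2790 ≡ 51 (mod 83).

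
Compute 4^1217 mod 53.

By repeated squaring mod 53: 4^1≡4, 4^2≡16, 4^4≡44, 4^8≡28, 4^16≡42, 4^32≡15, 4^64≡13, 4^128≡10, 4^256≡47, 4^512≡36, 4^1024≡24.
1217 = 1 + 64 + 128 + 1024, so 4^1217 ≡ 4·13·10·24 ≡ 25 (mod 53).

25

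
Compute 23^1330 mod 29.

Square-and-reduce mod 29: 23^1≡23, 23^2≡7, 23^4≡20, 23^8≡23, 23^16≡7, 23^32≡20, 23^64≡23, 23^128≡7, 23^256≡20, 23^512≡23, 23^1024≡7.
1330 = 2 + 16 + 32 + 256 + 1024, so 23^1330 ≡ 7·7·20·20·7 ≡ 1 (mod 29).

1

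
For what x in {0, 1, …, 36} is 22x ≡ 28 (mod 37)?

8

The inverse of 22 mod 37 is 32 (since 22·32 = 704 ≡ 1).
So x ≡ 32·28 = 896 ≡ 8 (mod 37).
Check: 22·8 = 176 = 4·37 + 28.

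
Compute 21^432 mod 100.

By repeated squaring mod 100: 21^1≡21, 21^2≡41, 21^4≡81, 21^8≡61, 21^16≡21, 21^32≡41, 21^64≡81, 21^128≡61, 21^256≡21.
432 = 16 + 32 + 128 + 256, so 21^432 ≡ 21·41·61·21 ≡ 41 (mod 100).

41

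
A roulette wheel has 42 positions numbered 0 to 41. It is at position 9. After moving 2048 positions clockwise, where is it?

Dividing 2048 by 42 gives quotient 48 and remainder 32.
(9 + 32) mod 42 = 41.

41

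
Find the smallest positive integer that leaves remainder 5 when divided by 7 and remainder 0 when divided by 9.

x ≡ 5 (mod 7) gives x ∈ {5, 12, 19, 26, 33, 40, 47, 54}.
The first of these with x mod 9 = 0 is 54.

54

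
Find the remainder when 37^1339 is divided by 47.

By repeated squaring mod 47: 37^1≡37, 37^2≡6, 37^4≡36, 37^8≡27, 37^16≡24, 37^32≡12, 37^64≡3, 37^128≡9, 37^256≡34, 37^512≡28, 37^1024≡32.
1339 = 1 + 2 + 8 + 16 + 32 + 256 + 1024, so 37^1339 ≡ 37·6·27·24·12·34·32 ≡ 16 (mod 47).

16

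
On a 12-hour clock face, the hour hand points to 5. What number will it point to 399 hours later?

8

399 − 33·12 = 3, so 399 ≡ 3 (mod 12).
5 + 3 → 8 on a 12-hour dial.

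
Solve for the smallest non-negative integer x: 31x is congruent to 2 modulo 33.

32

The inverse of 31 mod 33 is 16 (since 31·16 = 496 ≡ 1).
So x ≡ 16·2 = 32 ≡ 32 (mod 33).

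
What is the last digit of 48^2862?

The units digit of 48^n cycles with period 4: 8, 4, 2, 6, …
2862 mod 4 = 2, so the last digit matches 8^2 = 4.

4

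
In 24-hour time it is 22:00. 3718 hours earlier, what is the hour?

3718 = 154·24 + 22, so 3718 mod 24 = 22.
(22 − 22) mod 24 = 0.

0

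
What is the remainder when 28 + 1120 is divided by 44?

4

1120 mod 44 = 20 (since 25·44 = 1100).
(28 + 20) mod 44 = 4.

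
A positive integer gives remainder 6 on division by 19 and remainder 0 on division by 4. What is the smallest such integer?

44

Since 4·5 ≡ 1 (mod 19), take x = 0 + 4·((6−0)·5 mod 19) = 0 + 4·11 = 44.
Check: 44 mod 19 = 6, 44 mod 4 = 0.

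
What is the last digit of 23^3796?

1

Last digits of 3^n: 3, 9, 7, 1 (period 4).
3796 mod 4 = 0, so the last digit matches 3^4 = 1.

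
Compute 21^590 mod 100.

Square-and-reduce mod 100: 21^1≡21, 21^2≡41, 21^4≡81, 21^8≡61, 21^16≡21, 21^32≡41, 21^64≡81, 21^128≡61, 21^256≡21, 21^512≡41.
Since 590 = 2 + 4 + 8 + 64 + 512 in binary, 21^590 ≡ 41·81·61·81·41 ≡ 1 (mod 100).

1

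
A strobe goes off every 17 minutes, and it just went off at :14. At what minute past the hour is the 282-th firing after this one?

282·17 = 4794.
4794 = 79·60 + 54, so 4794 mod 60 = 54.
(14 + 54) mod 60 = 8.

8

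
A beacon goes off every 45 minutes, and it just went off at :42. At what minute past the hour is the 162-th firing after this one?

12

162·45 = 7290.
7290 mod 60 = 30 (since 121·60 = 7260).
(42 + 30) mod 60 = 12.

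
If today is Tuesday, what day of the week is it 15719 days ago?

Friday

15719 mod 7 = 4 (since 2245·7 = 15715).
Tuesday − 4 days → Friday.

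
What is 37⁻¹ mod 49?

49 = 1·37 + 12
37 = 3·12 + 1
12 = 12·1 + 0
Back-substituting gives 37·4 ≡ 1 (mod 49).

4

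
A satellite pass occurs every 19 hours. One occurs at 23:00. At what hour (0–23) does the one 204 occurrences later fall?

11

204·19 = 3876.
3876 = 161·24 + 12, so 3876 mod 24 = 12.
(23 + 12) mod 24 = 11.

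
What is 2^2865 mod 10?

2

Powers of 2 mod 10 repeat with period 4: 2, 4, 8, 6.
2865 leaves remainder 1 on division by 4, so 2^2865 ends in 2.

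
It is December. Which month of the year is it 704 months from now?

August

Dividing 704 by 12 gives quotient 58 and remainder 8.
December + 8 months → August.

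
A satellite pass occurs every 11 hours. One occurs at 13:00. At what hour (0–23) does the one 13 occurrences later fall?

12

13·11 = 143.
143 − 5·24 = 23, so 143 ≡ 23 (mod 24).
(13 + 23) mod 24 = 12.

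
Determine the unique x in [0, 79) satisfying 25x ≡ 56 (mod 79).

The inverse of 25 mod 79 is 19 (since 25·19 = 475 ≡ 1).
Multiplying both sides by 19: x ≡ 19·56 = 1064 ≡ 37 (mod 79).

37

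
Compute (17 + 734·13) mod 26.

17

734·13 = 9542.
9542 mod 26 = 0 (since 367·26 = 9542).
(17 + 0) mod 26 = 17.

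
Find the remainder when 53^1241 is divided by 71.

By repeated squaring mod 71: 53^1≡53, 53^2≡40, 53^4≡38, 53^8≡24, 53^16≡8, 53^32≡64, 53^64≡49, 53^128≡58, 53^256≡27, 53^512≡19, 53^1024≡6.
Since 1241 = 1 + 8 + 16 + 64 + 128 + 1024 in binary, 53^1241 ≡ 53·24·8·49·58·6 ≡ 63 (mod 71).

63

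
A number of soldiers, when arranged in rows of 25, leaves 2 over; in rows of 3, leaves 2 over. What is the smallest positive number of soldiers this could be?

2

Since 3·17 ≡ 1 (mod 25), take x = 2 + 3·((2−2)·17 mod 25) = 2 + 3·0 = 2.
Check: 2 mod 25 = 2, 2 mod 3 = 2.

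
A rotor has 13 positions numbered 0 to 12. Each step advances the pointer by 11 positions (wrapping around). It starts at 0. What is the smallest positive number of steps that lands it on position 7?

3

11⁻¹ ≡ 6 (mod 13) because 11·6 = 66 = 5·13 + 1.
So x ≡ 6·7 = 42 ≡ 3 (mod 13).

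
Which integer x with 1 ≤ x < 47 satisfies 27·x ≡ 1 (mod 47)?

7

47 = 1·27 + 20
27 = 1·20 + 7
20 = 2·7 + 6
7 = 1·6 + 1
6 = 6·1 + 0
Back-substituting gives 27·7 ≡ 1 (mod 47).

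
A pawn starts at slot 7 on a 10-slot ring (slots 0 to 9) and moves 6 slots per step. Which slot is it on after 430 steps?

7

430·6 = 2580.
2580 = 258·10 + 0, so 2580 mod 10 = 0.
(7 + 0) mod 10 = 7.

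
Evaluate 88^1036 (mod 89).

By repeated squaring mod 89: 88^1≡88, 88^2≡1, 88^4≡1, 88^8≡1, 88^16≡1, 88^32≡1, 88^64≡1, 88^128≡1, 88^256≡1, 88^512≡1, 88^1024≡1.
Since 1036 = 4 + 8 + 1024 in binary, 88^1036 ≡ 1·1·1 ≡ 1 (mod 89).

1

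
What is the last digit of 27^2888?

Last digits of 7^n: 7, 9, 3, 1 (period 4).
2888 leaves remainder 0 on division by 4, so 27^2888 ends in 1.

1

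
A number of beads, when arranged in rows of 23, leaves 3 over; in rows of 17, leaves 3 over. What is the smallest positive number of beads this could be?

Since 17·19 ≡ 1 (mod 23), take x = 3 + 17·((3−3)·19 mod 23) = 3 + 17·0 = 3.
Check: 3 mod 23 = 3, 3 mod 17 = 3.

3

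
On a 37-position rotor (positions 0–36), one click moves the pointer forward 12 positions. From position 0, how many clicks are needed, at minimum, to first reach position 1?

34

37 = 3·12 + 1
12 = 12·1 + 0
Back-substituting gives 12·34 ≡ 1 (mod 37).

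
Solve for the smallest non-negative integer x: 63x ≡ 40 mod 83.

81

63⁻¹ ≡ 29 (mod 83) because 63·29 = 1827 = 22·83 + 1.
So x ≡ 29·40 = 1160 ≡ 81 (mod 83).
Check: 63·81 = 5103 = 61·83 + 40.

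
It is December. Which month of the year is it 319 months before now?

319 − 26·12 = 7, so 319 ≡ 7 (mod 12).
December − 7 months → May.

May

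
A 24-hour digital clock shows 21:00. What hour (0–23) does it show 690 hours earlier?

3

690 = 28·24 + 18, so 690 mod 24 = 18.
(21 − 18) mod 24 = 3.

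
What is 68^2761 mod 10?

8

The units digit of 68^n cycles with period 4: 8, 4, 2, 6, …
2761 leaves remainder 1 on division by 4, so 68^2761 ends in 8.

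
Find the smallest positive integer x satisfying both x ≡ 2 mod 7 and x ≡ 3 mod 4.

x ≡ 3 (mod 4) gives x ∈ {3, 7, 11, 15, 19, 23}.
The first of these with x mod 7 = 2 is 23.

23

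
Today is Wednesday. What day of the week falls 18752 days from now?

18752 mod 7 = 6 (since 2678·7 = 18746).
Wednesday + 6 days → Tuesday.

Tuesday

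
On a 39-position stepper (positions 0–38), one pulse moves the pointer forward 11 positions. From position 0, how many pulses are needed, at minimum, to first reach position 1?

32

39 = 3·11 + 6
11 = 1·6 + 5
6 = 1·5 + 1
5 = 5·1 + 0
Back-substituting gives 11·32 ≡ 1 (mod 39).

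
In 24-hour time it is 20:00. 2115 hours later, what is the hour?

Dividing 2115 by 24 gives quotient 88 and remainder 3.
(20 + 3) mod 24 = 23.

23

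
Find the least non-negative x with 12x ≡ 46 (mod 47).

43

The inverse of 12 mod 47 is 4 (since 12·4 = 48 ≡ 1).
So x ≡ 4·46 = 184 ≡ 43 (mod 47).
Check: 12·43 = 516 = 10·47 + 46.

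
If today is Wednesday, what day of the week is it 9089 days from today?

9089 mod 7 = 3 (since 1298·7 = 9086).
Wednesday + 3 days → Saturday.

Saturday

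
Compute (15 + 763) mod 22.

8

763 = 34·22 + 15, so 763 mod 22 = 15.
(15 + 15) mod 22 = 8.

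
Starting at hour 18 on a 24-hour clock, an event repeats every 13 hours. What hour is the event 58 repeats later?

58·13 = 754.
754 = 31·24 + 10, so 754 mod 24 = 10.
(18 + 10) mod 24 = 4.

4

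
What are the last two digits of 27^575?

Successive squares of 27 mod 100: 27^1≡27, 27^2≡29, 27^4≡41, 27^8≡81, 27^16≡61, 27^32≡21, 27^64≡41, 27^128≡81, 27^256≡61, 27^512≡21.
575 = 1 + 2 + 4 + 8 + 16 + 32 + 512, so 27^575 ≡ 27·29·41·81·61·21·21 ≡ 43 (mod 100).

43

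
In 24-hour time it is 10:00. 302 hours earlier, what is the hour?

302 mod 24 = 14 (since 12·24 = 288).
(10 − 14) mod 24 = 20.

20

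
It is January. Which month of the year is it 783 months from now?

783 mod 12 = 3 (since 65·12 = 780).
January + 3 months → April.

April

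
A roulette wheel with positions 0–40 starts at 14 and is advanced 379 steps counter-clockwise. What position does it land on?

Dividing 379 by 41 gives quotient 9 and remainder 10.
(14 − 10) mod 41 = 4.

4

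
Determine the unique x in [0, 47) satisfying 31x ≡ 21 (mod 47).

31⁻¹ ≡ 44 (mod 47) because 31·44 = 1364 = 29·47 + 1.
So x ≡ 44·21 = 924 ≡ 31 (mod 47).
Check: 31·31 = 961 = 20·47 + 21.

31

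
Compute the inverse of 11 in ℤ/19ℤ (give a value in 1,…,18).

7

19 = 1·11 + 8
11 = 1·8 + 3
8 = 2·3 + 2
3 = 1·2 + 1
2 = 2·1 + 0
Back-substituting gives 11·7 ≡ 1 (mod 19).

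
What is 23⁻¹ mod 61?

8

23·8 = 184 = 3·61 + 1, so 23⁻¹ ≡ 8 (mod 61).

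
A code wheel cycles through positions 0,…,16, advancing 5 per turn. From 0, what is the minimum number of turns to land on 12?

The inverse of 5 mod 17 is 7 (since 5·7 = 35 ≡ 1).
Multiplying both sides by 7: x ≡ 7·12 = 84 ≡ 16 (mod 17).
Check: 5·16 = 80 = 4·17 + 12.

16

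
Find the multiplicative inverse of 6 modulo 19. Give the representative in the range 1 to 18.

19 = 3·6 + 1
6 = 6·1 + 0
Back-substituting gives 6·16 ≡ 1 (mod 19).

16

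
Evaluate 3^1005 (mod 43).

8

Square-and-reduce mod 43: 3^1≡3, 3^2≡9, 3^4≡38, 3^8≡25, 3^16≡23, 3^32≡13, 3^64≡40, 3^128≡9, 3^256≡38, 3^512≡25.
1005 = 1 + 4 + 8 + 32 + 64 + 128 + 256 + 512, so 3^1005 ≡ 3·38·25·13·40·9·38·25 ≡ 8 (mod 43).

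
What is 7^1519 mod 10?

3

Last digits of 7^n: 7, 9, 3, 1 (period 4).
1519 mod 4 = 3, so the last digit matches 7^3 = 3.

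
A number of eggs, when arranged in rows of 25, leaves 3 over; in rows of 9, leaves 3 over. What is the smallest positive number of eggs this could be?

3

x ≡ 3 (mod 9) gives x ∈ {3}.
The first of these with x mod 25 = 3 is 3.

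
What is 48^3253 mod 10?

Powers of 8 mod 10 repeat with period 4: 8, 4, 2, 6.
3253 mod 4 = 1, so the last digit matches 8^1 = 8.

8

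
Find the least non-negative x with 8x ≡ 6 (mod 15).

12

The inverse of 8 mod 15 is 2 (since 8·2 = 16 ≡ 1).
So x ≡ 2·6 = 12 ≡ 12 (mod 15).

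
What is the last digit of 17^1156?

1

The units digit of 17^n cycles with period 4: 7, 9, 3, 1, …
1156 leaves remainder 0 on division by 4, so 17^1156 ends in 1.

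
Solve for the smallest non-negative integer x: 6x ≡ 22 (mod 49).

The inverse of 6 mod 49 is 41 (since 6·41 = 246 ≡ 1).
Multiplying both sides by 41: x ≡ 41·22 = 902 ≡ 20 (mod 49).

20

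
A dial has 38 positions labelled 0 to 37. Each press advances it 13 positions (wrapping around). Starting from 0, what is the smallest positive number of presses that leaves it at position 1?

38 = 2·13 + 12
13 = 1·12 + 1
12 = 12·1 + 0
Back-substituting gives 13·3 ≡ 1 (mod 38).

3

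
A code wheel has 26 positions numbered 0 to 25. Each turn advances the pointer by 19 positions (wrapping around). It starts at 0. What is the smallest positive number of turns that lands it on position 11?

17

19⁻¹ ≡ 11 (mod 26) because 19·11 = 209 = 8·26 + 1.
So x ≡ 11·11 = 121 ≡ 17 (mod 26).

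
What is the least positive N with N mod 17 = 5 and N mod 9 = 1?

Since 9·2 ≡ 1 (mod 17), take x = 1 + 9·((5−1)·2 mod 17) = 1 + 9·8 = 73.
Check: 73 mod 17 = 5, 73 mod 9 = 1.

73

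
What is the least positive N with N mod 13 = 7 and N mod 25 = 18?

293

Since 25·12 ≡ 1 (mod 13), take x = 18 + 25·((7−18)·12 mod 13) = 18 + 25·11 = 293.
Check: 293 mod 13 = 7, 293 mod 25 = 18.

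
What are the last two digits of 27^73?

67

By repeated squaring mod 100: 27^1≡27, 27^2≡29, 27^4≡41, 27^8≡81, 27^16≡61, 27^32≡21, 27^64≡41.
Since 73 = 1 + 8 + 64 in binary, 27^73 ≡ 27·81·41 ≡ 67 (mod 100).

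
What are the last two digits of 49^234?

01

By repeated squaring mod 100: 49^1≡49, 49^2≡1, 49^4≡1, 49^8≡1, 49^16≡1, 49^32≡1, 49^64≡1, 49^128≡1.
234 = 2 + 8 + 32 + 64 + 128, so 49^234 ≡ 1·1·1·1·1 ≡ 1 (mod 100).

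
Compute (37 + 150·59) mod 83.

150·59 = 8850.
Dividing 8850 by 83 gives quotient 106 and remainder 52.
(37 + 52) mod 83 = 6.

6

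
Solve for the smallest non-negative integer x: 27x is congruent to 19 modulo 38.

The inverse of 27 mod 38 is 31 (since 27·31 = 837 ≡ 1).
Multiplying both sides by 31: x ≡ 31·19 = 589 ≡ 19 (mod 38).

19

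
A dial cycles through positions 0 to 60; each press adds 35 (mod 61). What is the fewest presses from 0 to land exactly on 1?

7

61 = 1·35 + 26
35 = 1·26 + 9
26 = 2·9 + 8
9 = 1·8 + 1
8 = 8·1 + 0
Back-substituting gives 35·7 ≡ 1 (mod 61).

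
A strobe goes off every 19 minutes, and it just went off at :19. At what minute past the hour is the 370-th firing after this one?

29

370·19 = 7030.
7030 − 117·60 = 10, so 7030 ≡ 10 (mod 60).
(19 + 10) mod 60 = 29.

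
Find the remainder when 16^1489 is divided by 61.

22

Square-and-reduce mod 61: 16^1≡16, 16^2≡12, 16^4≡22, 16^8≡57, 16^16≡16, 16^32≡12, 16^64≡22, 16^128≡57, 16^256≡16, 16^512≡12, 16^1024≡22.
1489 = 1 + 16 + 64 + 128 + 256 + 1024, so 16^1489 ≡ 16·16·22·57·16·22 ≡ 22 (mod 61).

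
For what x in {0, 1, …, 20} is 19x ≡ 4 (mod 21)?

19⁻¹ ≡ 10 (mod 21) because 19·10 = 190 = 9·21 + 1.
So x ≡ 10·4 = 40 ≡ 19 (mod 21).
Check: 19·19 = 361 = 17·21 + 4.

19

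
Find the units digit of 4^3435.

The units digit of 4^n cycles with period 2: 4, 6, …
3435 leaves remainder 1 on division by 2, so 4^3435 ends in 4.

4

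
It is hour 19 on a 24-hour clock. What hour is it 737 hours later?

737 − 30·24 = 17, so 737 ≡ 17 (mod 24).
(19 + 17) mod 24 = 12.

12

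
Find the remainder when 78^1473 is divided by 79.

Square-and-reduce mod 79: 78^1≡78, 78^2≡1, 78^4≡1, 78^8≡1, 78^16≡1, 78^32≡1, 78^64≡1, 78^128≡1, 78^256≡1, 78^512≡1, 78^1024≡1.
Since 1473 = 1 + 64 + 128 + 256 + 1024 in binary, 78^1473 ≡ 78·1·1·1·1 ≡ 78 (mod 79).

78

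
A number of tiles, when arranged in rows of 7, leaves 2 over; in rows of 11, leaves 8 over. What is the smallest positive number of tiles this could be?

x ≡ 2 (mod 7) gives x ∈ {2, 9, 16, 23, 30}.
The first of these with x mod 11 = 8 is 30.

30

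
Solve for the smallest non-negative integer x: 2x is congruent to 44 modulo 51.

The inverse of 2 mod 51 is 26 (since 2·26 = 52 ≡ 1).
Multiplying both sides by 26: x ≡ 26·44 = 1144 ≡ 22 (mod 51).
Check: 2·22 = 44 = 0·51 + 44.

22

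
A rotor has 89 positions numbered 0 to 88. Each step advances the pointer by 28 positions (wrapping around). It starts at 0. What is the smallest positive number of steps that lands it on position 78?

28⁻¹ ≡ 35 (mod 89) because 28·35 = 980 = 11·89 + 1.
So x ≡ 35·78 = 2730 ≡ 60 (mod 89).
Check: 28·60 = 1680 = 18·89 + 78.

60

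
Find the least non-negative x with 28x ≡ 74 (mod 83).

56

28⁻¹ ≡ 3 (mod 83) because 28·3 = 84 = 1·83 + 1.
Multiplying both sides by 3: x ≡ 3·74 = 222 ≡ 56 (mod 83).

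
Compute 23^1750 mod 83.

Square-and-reduce mod 83: 23^1≡23, 23^2≡31, 23^4≡48, 23^8≡63, 23^16≡68, 23^32≡59, 23^64≡78, 23^128≡25, 23^256≡44, 23^512≡27, 23^1024≡65.
1750 = 2 + 4 + 16 + 64 + 128 + 512 + 1024, so 23^1750 ≡ 31·48·68·78·25·27·65 ≡ 41 (mod 83).

41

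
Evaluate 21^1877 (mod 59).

Square-and-reduce mod 59: 21^1≡21, 21^2≡28, 21^4≡17, 21^8≡53, 21^16≡36, 21^32≡57, 21^64≡4, 21^128≡16, 21^256≡20, 21^512≡46, 21^1024≡51.
Since 1877 = 1 + 4 + 16 + 64 + 256 + 512 + 1024 in binary, 21^1877 ≡ 21·17·36·4·20·46·51 ≡ 49 (mod 59).

49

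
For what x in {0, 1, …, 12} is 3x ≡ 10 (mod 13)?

3⁻¹ ≡ 9 (mod 13) because 3·9 = 27 = 2·13 + 1.
So x ≡ 9·10 = 90 ≡ 12 (mod 13).
Check: 3·12 = 36 = 2·13 + 10.

12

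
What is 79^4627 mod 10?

9

Last digits of 9^n: 9, 1 (period 2).
4627 mod 2 = 1, so the last digit matches 9^1 = 9.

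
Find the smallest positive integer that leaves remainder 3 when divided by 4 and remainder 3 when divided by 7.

3

x ≡ 3 (mod 4) gives x ∈ {3}.
The first of these with x mod 7 = 3 is 3.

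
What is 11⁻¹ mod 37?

27

11·27 = 297 = 8·37 + 1, so 11⁻¹ ≡ 27 (mod 37).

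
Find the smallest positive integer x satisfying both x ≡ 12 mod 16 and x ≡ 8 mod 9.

44

Since 9·9 ≡ 1 (mod 16), take x = 8 + 9·((12−8)·9 mod 16) = 8 + 9·4 = 44.
Check: 44 mod 16 = 12, 44 mod 9 = 8.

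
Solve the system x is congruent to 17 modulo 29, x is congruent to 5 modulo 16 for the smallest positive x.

133

Since 16·20 ≡ 1 (mod 29), take x = 5 + 16·((17−5)·20 mod 29) = 5 + 16·8 = 133.
Check: 133 mod 29 = 17, 133 mod 16 = 5.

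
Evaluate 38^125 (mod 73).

48

Successive squares of 38 mod 73: 38^1≡38, 38^2≡57, 38^4≡37, 38^8≡55, 38^16≡32, 38^32≡2, 38^64≡4.
125 = 1 + 4 + 8 + 16 + 32 + 64, so 38^125 ≡ 38·37·55·32·2·4 ≡ 48 (mod 73).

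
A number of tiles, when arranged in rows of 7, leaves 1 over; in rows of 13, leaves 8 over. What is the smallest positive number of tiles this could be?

8

Since 13·6 ≡ 1 (mod 7), take x = 8 + 13·((1−8)·6 mod 7) = 8 + 13·0 = 8.
Check: 8 mod 7 = 1, 8 mod 13 = 8.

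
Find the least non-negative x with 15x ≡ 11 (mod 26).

15⁻¹ ≡ 7 (mod 26) because 15·7 = 105 = 4·26 + 1.
Multiplying both sides by 7: x ≡ 7·11 = 77 ≡ 25 (mod 26).

25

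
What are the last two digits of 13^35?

Successive squares of 13 mod 100: 13^1≡13, 13^2≡69, 13^4≡61, 13^8≡21, 13^16≡41, 13^32≡81.
35 = 1 + 2 + 32, so 13^35 ≡ 13·69·81 ≡ 57 (mod 100).

57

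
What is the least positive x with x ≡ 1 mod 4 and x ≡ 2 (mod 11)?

13

x ≡ 1 (mod 4) gives x ∈ {1, 5, 9, 13}.
The first of these with x mod 11 = 2 is 13.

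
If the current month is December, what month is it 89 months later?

Dividing 89 by 12 gives quotient 7 and remainder 5.
December + 5 months → May.

May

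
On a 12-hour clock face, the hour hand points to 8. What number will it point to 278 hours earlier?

278 − 23·12 = 2, so 278 ≡ 2 (mod 12).
8 − 2 → 6 on a 12-hour dial.

6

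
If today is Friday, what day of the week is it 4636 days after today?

4636 = 662·7 + 2, so 4636 mod 7 = 2.
Friday + 2 days → Sunday.

Sunday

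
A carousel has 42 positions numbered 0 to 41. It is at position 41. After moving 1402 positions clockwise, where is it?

1402 mod 42 = 16 (since 33·42 = 1386).
(41 + 16) mod 42 = 15.

15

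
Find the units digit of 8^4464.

Powers of 8 mod 10 repeat with period 4: 8, 4, 2, 6.
4464 mod 4 = 0, so the last digit matches 8^4 = 6.

6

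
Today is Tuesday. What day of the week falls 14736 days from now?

Wednesday

14736 − 2105·7 = 1, so 14736 ≡ 1 (mod 7).
Tuesday + 1 day → Wednesday.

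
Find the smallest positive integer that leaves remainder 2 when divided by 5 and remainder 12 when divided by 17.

12

Since 17·3 ≡ 1 (mod 5), take x = 12 + 17·((2−12)·3 mod 5) = 12 + 17·0 = 12.
Check: 12 mod 5 = 2, 12 mod 17 = 12.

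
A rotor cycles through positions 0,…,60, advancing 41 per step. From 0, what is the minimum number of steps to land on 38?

53

The inverse of 41 mod 61 is 3 (since 41·3 = 123 ≡ 1).
Multiplying both sides by 3: x ≡ 3·38 = 114 ≡ 53 (mod 61).
Check: 41·53 = 2173 = 35·61 + 38.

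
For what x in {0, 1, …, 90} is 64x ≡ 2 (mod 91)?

37

64⁻¹ ≡ 64 (mod 91) because 64·64 = 4096 = 45·91 + 1.
Multiplying both sides by 64: x ≡ 64·2 = 128 ≡ 37 (mod 91).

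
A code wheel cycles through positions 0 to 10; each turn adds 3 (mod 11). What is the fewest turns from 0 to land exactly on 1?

3·4 = 12 = 1·11 + 1, so 3⁻¹ ≡ 4 (mod 11).

4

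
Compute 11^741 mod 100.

11

Successive squares of 11 mod 100: 11^1≡11, 11^2≡21, 11^4≡41, 11^8≡81, 11^16≡61, 11^32≡21, 11^64≡41, 11^128≡81, 11^256≡61, 11^512≡21.
Since 741 = 1 + 4 + 32 + 64 + 128 + 512 in binary, 11^741 ≡ 11·41·21·41·81·21 ≡ 11 (mod 100).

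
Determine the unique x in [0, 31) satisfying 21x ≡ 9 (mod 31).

27

21⁻¹ ≡ 3 (mod 31) because 21·3 = 63 = 2·31 + 1.
Multiplying both sides by 3: x ≡ 3·9 = 27 ≡ 27 (mod 31).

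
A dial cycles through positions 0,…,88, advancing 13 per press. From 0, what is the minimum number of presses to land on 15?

13⁻¹ ≡ 48 (mod 89) because 13·48 = 624 = 7·89 + 1.
So x ≡ 48·15 = 720 ≡ 8 (mod 89).

8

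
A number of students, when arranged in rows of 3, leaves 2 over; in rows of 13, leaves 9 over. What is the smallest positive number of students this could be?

Since 13·1 ≡ 1 (mod 3), take x = 9 + 13·((2−9)·1 mod 3) = 9 + 13·2 = 35.
Check: 35 mod 3 = 2, 35 mod 13 = 9.

35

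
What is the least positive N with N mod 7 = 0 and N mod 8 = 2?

x ≡ 0 (mod 7) gives x ∈ {0, 7, 14, 21, 28, 35, 42}.
The first of these with x mod 8 = 2 is 42.

42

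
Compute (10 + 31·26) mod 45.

31·26 = 806.
806 = 17·45 + 41, so 806 mod 45 = 41.
(10 + 41) mod 45 = 6.

6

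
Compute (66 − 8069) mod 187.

38

8069 − 43·187 = 28, so 8069 ≡ 28 (mod 187).
(66 − 28) mod 187 = 38.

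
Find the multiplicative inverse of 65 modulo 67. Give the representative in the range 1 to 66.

65·33 = 2145 = 32·67 + 1, so 65⁻¹ ≡ 33 (mod 67).

33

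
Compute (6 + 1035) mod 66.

Dividing 1035 by 66 gives quotient 15 and remainder 45.
(6 + 45) mod 66 = 51.

51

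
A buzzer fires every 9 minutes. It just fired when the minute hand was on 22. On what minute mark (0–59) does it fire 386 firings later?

386·9 = 3474.
Dividing 3474 by 60 gives quotient 57 and remainder 54.
(22 + 54) mod 60 = 16.

16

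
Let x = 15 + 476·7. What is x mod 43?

476·7 = 3332.
3332 − 77·43 = 21, so 3332 ≡ 21 (mod 43).
(15 + 21) mod 43 = 36.

36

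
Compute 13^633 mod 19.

12

Square-and-reduce mod 19: 13^1≡13, 13^2≡17, 13^4≡4, 13^8≡16, 13^16≡9, 13^32≡5, 13^64≡6, 13^128≡17, 13^256≡4, 13^512≡16.
633 = 1 + 8 + 16 + 32 + 64 + 512, so 13^633 ≡ 13·16·9·5·6·16 ≡ 12 (mod 19).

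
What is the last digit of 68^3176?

6

The units digit of 68^n cycles with period 4: 8, 4, 2, 6, …
3176 mod 4 = 0, so the last digit matches 8^4 = 6.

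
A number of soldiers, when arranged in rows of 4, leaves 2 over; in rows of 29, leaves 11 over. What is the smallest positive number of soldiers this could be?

x ≡ 2 (mod 4) gives x ∈ {2, 6, 10, 14, 18, 22, 26, 30, …}.
The first of these with x mod 29 = 11 is 98.

98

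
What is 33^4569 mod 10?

3

Powers of 3 mod 10 repeat with period 4: 3, 9, 7, 1.
4569 mod 4 = 1, so the last digit matches 3^1 = 3.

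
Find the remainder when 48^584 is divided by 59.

9

Square-and-reduce mod 59: 48^1≡48, 48^2≡3, 48^4≡9, 48^8≡22, 48^16≡12, 48^32≡26, 48^64≡27, 48^128≡21, 48^256≡28, 48^512≡17.
Since 584 = 8 + 64 + 512 in binary, 48^584 ≡ 22·27·17 ≡ 9 (mod 59).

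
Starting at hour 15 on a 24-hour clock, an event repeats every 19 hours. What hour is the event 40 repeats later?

40·19 = 760.
Dividing 760 by 24 gives quotient 31 and remainder 16.
(15 + 16) mod 24 = 7.

7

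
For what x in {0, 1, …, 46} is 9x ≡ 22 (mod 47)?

39

9⁻¹ ≡ 21 (mod 47) because 9·21 = 189 = 4·47 + 1.
So x ≡ 21·22 = 462 ≡ 39 (mod 47).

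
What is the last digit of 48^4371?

2

The units digit of 48^n cycles with period 4: 8, 4, 2, 6, …
4371 leaves remainder 3 on division by 4, so 48^4371 ends in 2.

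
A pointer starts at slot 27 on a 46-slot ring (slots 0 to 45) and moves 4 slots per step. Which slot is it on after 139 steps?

139·4 = 556.
556 − 12·46 = 4, so 556 ≡ 4 (mod 46).
(27 + 4) mod 46 = 31.

31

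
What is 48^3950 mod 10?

4

The units digit of 48^n cycles with period 4: 8, 4, 2, 6, …
3950 leaves remainder 2 on division by 4, so 48^3950 ends in 4.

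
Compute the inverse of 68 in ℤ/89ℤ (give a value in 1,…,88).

68·72 = 4896 = 55·89 + 1, so 68⁻¹ ≡ 72 (mod 89).

72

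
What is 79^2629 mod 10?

9

The units digit of 79^n cycles with period 2: 9, 1, …
2629 mod 2 = 1, so the last digit matches 9^1 = 9.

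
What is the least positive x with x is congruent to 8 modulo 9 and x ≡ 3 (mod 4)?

35

Since 4·7 ≡ 1 (mod 9), take x = 3 + 4·((8−3)·7 mod 9) = 3 + 4·8 = 35.
Check: 35 mod 9 = 8, 35 mod 4 = 3.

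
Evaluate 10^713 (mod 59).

Successive squares of 10 mod 59: 10^1≡10, 10^2≡41, 10^4≡29, 10^8≡15, 10^16≡48, 10^32≡3, 10^64≡9, 10^128≡22, 10^256≡12, 10^512≡26.
Since 713 = 1 + 8 + 64 + 128 + 512 in binary, 10^713 ≡ 10·15·9·22·26 ≡ 8 (mod 59).

8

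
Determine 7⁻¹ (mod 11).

8

11 = 1·7 + 4
7 = 1·4 + 3
4 = 1·3 + 1
3 = 3·1 + 0
Back-substituting gives 7·8 ≡ 1 (mod 11).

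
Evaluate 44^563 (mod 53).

42

Successive squares of 44 mod 53: 44^1≡44, 44^2≡28, 44^4≡42, 44^8≡15, 44^16≡13, 44^32≡10, 44^64≡47, 44^128≡36, 44^256≡24, 44^512≡46.
Since 563 = 1 + 2 + 16 + 32 + 512 in binary, 44^563 ≡ 44·28·13·10·46 ≡ 42 (mod 53).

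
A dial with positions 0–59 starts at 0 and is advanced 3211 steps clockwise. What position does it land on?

Dividing 3211 by 60 gives quotient 53 and remainder 31.
(0 + 31) mod 60 = 31.

31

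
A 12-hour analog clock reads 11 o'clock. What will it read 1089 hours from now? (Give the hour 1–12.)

Dividing 1089 by 12 gives quotient 90 and remainder 9.
11 + 9 → 8 on a 12-hour dial.

8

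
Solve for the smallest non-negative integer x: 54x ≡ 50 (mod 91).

The inverse of 54 mod 91 is 59 (since 54·59 = 3186 ≡ 1).
Multiplying both sides by 59: x ≡ 59·50 = 2950 ≡ 38 (mod 91).
Check: 54·38 = 2052 = 22·91 + 50.

38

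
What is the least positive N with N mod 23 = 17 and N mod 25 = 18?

293

x ≡ 17 (mod 23) gives x ∈ {17, 40, 63, 86, 109, 132, 155, 178, …}.
The first of these with x mod 25 = 18 is 293.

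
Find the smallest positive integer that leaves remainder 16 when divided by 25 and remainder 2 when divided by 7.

Since 7·18 ≡ 1 (mod 25), take x = 2 + 7·((16−2)·18 mod 25) = 2 + 7·2 = 16.
Check: 16 mod 25 = 16, 16 mod 7 = 2.

16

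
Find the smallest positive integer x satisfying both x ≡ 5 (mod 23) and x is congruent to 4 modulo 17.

327

x ≡ 4 (mod 17) gives x ∈ {4, 21, 38, 55, 72, 89, 106, 123, …}.
The first of these with x mod 23 = 5 is 327.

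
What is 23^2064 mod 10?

1

The units digit of 23^n cycles with period 4: 3, 9, 7, 1, …
2064 leaves remainder 0 on division by 4, so 23^2064 ends in 1.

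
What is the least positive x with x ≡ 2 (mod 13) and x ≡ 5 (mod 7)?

54

x ≡ 5 (mod 7) gives x ∈ {5, 12, 19, 26, 33, 40, 47, 54}.
The first of these with x mod 13 = 2 is 54.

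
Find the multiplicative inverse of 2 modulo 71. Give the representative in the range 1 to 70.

36

2·36 = 72 = 1·71 + 1, so 2⁻¹ ≡ 36 (mod 71).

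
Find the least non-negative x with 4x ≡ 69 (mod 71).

The inverse of 4 mod 71 is 18 (since 4·18 = 72 ≡ 1).
So x ≡ 18·69 = 1242 ≡ 35 (mod 71).
Check: 4·35 = 140 = 1·71 + 69.

35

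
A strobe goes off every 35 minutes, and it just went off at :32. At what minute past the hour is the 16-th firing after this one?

52

16·35 = 560.
560 − 9·60 = 20, so 560 ≡ 20 (mod 60).
(32 + 20) mod 60 = 52.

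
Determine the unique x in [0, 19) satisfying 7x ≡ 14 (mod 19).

The inverse of 7 mod 19 is 11 (since 7·11 = 77 ≡ 1).
Multiplying both sides by 11: x ≡ 11·14 = 154 ≡ 2 (mod 19).
Check: 7·2 = 14 = 0·19 + 14.

2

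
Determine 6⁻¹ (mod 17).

17 = 2·6 + 5
6 = 1·5 + 1
5 = 5·1 + 0
Back-substituting gives 6·3 ≡ 1 (mod 17).

3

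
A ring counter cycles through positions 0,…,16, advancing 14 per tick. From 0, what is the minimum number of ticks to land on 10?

8

The inverse of 14 mod 17 is 11 (since 14·11 = 154 ≡ 1).
So x ≡ 11·10 = 110 ≡ 8 (mod 17).
Check: 14·8 = 112 = 6·17 + 10.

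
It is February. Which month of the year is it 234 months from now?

234 = 19·12 + 6, so 234 mod 12 = 6.
February + 6 months → August.

August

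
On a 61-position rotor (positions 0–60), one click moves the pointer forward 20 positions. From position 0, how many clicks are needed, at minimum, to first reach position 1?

20·58 = 1160 = 19·61 + 1, so 20⁻¹ ≡ 58 (mod 61).

58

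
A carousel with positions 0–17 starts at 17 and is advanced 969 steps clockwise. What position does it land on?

969 mod 18 = 15 (since 53·18 = 954).
(17 + 15) mod 18 = 14.

14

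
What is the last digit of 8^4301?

The units digit of 8^n cycles with period 4: 8, 4, 2, 6, …
4301 mod 4 = 1, so the last digit matches 8^1 = 8.

8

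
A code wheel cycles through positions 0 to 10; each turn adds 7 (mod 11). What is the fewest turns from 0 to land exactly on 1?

11 = 1·7 + 4
7 = 1·4 + 3
4 = 1·3 + 1
3 = 3·1 + 0
Back-substituting gives 7·8 ≡ 1 (mod 11).

8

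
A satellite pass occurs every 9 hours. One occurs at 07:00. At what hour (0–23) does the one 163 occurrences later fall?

10

163·9 = 1467.
1467 = 61·24 + 3, so 1467 mod 24 = 3.
(7 + 3) mod 24 = 10.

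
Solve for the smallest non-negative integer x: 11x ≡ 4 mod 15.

14

The inverse of 11 mod 15 is 11 (since 11·11 = 121 ≡ 1).
Multiplying both sides by 11: x ≡ 11·4 = 44 ≡ 14 (mod 15).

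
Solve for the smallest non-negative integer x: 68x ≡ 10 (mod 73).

The inverse of 68 mod 73 is 29 (since 68·29 = 1972 ≡ 1).
Multiplying both sides by 29: x ≡ 29·10 = 290 ≡ 71 (mod 73).
Check: 68·71 = 4828 = 66·73 + 10.

71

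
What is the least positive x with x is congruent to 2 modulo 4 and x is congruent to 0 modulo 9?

x ≡ 2 (mod 4) gives x ∈ {2, 6, 10, 14, 18}.
The first of these with x mod 9 = 0 is 18.

18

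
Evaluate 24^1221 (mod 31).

By repeated squaring mod 31: 24^1≡24, 24^2≡18, 24^4≡14, 24^8≡10, 24^16≡7, 24^32≡18, 24^64≡14, 24^128≡10, 24^256≡7, 24^512≡18, 24^1024≡14.
1221 = 1 + 4 + 64 + 128 + 1024, so 24^1221 ≡ 24·14·14·10·14 ≡ 27 (mod 31).

27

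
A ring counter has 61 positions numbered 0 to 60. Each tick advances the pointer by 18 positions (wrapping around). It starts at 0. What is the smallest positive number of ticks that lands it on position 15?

11

The inverse of 18 mod 61 is 17 (since 18·17 = 306 ≡ 1).
So x ≡ 17·15 = 255 ≡ 11 (mod 61).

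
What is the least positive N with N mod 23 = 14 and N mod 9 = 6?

60

Since 9·18 ≡ 1 (mod 23), take x = 6 + 9·((14−6)·18 mod 23) = 6 + 9·6 = 60.
Check: 60 mod 23 = 14, 60 mod 9 = 6.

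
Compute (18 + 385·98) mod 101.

385·98 = 37730.
37730 = 373·101 + 57, so 37730 mod 101 = 57.
(18 + 57) mod 101 = 75.

75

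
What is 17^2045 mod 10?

The units digit of 17^n cycles with period 4: 7, 9, 3, 1, …
2045 mod 4 = 1, so the last digit matches 7^1 = 7.

7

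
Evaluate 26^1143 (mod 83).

Square-and-reduce mod 83: 26^1≡26, 26^2≡12, 26^4≡61, 26^8≡69, 26^16≡30, 26^32≡70, 26^64≡3, 26^128≡9, 26^256≡81, 26^512≡4, 26^1024≡16.
Since 1143 = 1 + 2 + 4 + 16 + 32 + 64 + 1024 in binary, 26^1143 ≡ 26·12·61·30·70·3·16 ≡ 37 (mod 83).

37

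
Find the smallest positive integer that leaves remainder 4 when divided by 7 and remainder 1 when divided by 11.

x ≡ 4 (mod 7) gives x ∈ {4, 11, 18, 25, 32, 39, 46, 53, …}.
The first of these with x mod 11 = 1 is 67.

67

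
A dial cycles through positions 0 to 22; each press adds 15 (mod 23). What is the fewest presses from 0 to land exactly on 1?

15·20 = 300 = 13·23 + 1, so 15⁻¹ ≡ 20 (mod 23).

20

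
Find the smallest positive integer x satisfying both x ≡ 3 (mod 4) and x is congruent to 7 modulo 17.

7

x ≡ 3 (mod 4) gives x ∈ {3, 7}.
The first of these with x mod 17 = 7 is 7.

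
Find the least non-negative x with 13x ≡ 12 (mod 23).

8

13⁻¹ ≡ 16 (mod 23) because 13·16 = 208 = 9·23 + 1.
So x ≡ 16·12 = 192 ≡ 8 (mod 23).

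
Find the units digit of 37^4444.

1

Last digits of 7^n: 7, 9, 3, 1 (period 4).
4444 leaves remainder 0 on division by 4, so 37^4444 ends in 1.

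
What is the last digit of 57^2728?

1

Last digits of 7^n: 7, 9, 3, 1 (period 4).
2728 mod 4 = 0, so the last digit matches 7^4 = 1.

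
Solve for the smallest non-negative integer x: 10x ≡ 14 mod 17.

The inverse of 10 mod 17 is 12 (since 10·12 = 120 ≡ 1).
So x ≡ 12·14 = 168 ≡ 15 (mod 17).

15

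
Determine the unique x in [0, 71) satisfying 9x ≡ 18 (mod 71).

2

The inverse of 9 mod 71 is 8 (since 9·8 = 72 ≡ 1).
Multiplying both sides by 8: x ≡ 8·18 = 144 ≡ 2 (mod 71).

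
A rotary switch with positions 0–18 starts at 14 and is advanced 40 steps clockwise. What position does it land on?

16

40 mod 19 = 2 (since 2·19 = 38).
(14 + 2) mod 19 = 16.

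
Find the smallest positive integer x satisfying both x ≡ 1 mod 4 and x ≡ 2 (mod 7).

x ≡ 1 (mod 4) gives x ∈ {1, 5, 9}.
The first of these with x mod 7 = 2 is 9.

9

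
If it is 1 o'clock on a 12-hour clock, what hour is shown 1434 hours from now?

7

1434 mod 12 = 6 (since 119·12 = 1428).
1 + 6 → 7 on a 12-hour dial.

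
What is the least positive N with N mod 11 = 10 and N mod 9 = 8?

98

Since 9·5 ≡ 1 (mod 11), take x = 8 + 9·((10−8)·5 mod 11) = 8 + 9·10 = 98.
Check: 98 mod 11 = 10, 98 mod 9 = 8.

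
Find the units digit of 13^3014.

9

The units digit of 13^n cycles with period 4: 3, 9, 7, 1, …
3014 mod 4 = 2, so the last digit matches 3^2 = 9.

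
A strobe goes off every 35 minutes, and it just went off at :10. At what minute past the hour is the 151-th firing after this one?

151·35 = 5285.
5285 − 88·60 = 5, so 5285 ≡ 5 (mod 60).
(10 + 5) mod 60 = 15.

15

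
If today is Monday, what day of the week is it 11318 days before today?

Tuesday

11318 mod 7 = 6 (since 1616·7 = 11312).
Monday − 6 days → Tuesday.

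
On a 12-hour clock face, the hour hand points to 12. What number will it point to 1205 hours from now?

5

1205 = 100·12 + 5, so 1205 mod 12 = 5.
12 + 5 → 5 on a 12-hour dial.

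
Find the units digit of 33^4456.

1

Powers of 3 mod 10 repeat with period 4: 3, 9, 7, 1.
4456 mod 4 = 0, so the last digit matches 3^4 = 1.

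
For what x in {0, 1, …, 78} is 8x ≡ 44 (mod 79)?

45

8⁻¹ ≡ 10 (mod 79) because 8·10 = 80 = 1·79 + 1.
So x ≡ 10·44 = 440 ≡ 45 (mod 79).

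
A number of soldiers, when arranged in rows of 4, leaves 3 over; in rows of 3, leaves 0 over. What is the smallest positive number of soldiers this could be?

x ≡ 0 (mod 3) gives x ∈ {0, 3}.
The first of these with x mod 4 = 3 is 3.

3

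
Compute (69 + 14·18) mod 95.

14·18 = 252.
252 mod 95 = 62 (since 2·95 = 190).
(69 + 62) mod 95 = 36.

36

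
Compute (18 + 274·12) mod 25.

6

274·12 = 3288.
3288 mod 25 = 13 (since 131·25 = 3275).
(18 + 13) mod 25 = 6.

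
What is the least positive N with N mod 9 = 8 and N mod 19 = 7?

26

Since 19·1 ≡ 1 (mod 9), take x = 7 + 19·((8−7)·1 mod 9) = 7 + 19·1 = 26.
Check: 26 mod 9 = 8, 26 mod 19 = 7.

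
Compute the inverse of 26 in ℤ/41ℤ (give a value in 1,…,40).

30

41 = 1·26 + 15
26 = 1·15 + 11
15 = 1·11 + 4
11 = 2·4 + 3
4 = 1·3 + 1
3 = 3·1 + 0
Back-substituting gives 26·30 ≡ 1 (mod 41).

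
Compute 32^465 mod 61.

50

By repeated squaring mod 61: 32^1≡32, 32^2≡48, 32^4≡47, 32^8≡13, 32^16≡47, 32^32≡13, 32^64≡47, 32^128≡13, 32^256≡47.
Since 465 = 1 + 16 + 64 + 128 + 256 in binary, 32^465 ≡ 32·47·47·13·47 ≡ 50 (mod 61).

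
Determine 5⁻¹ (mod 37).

15

37 = 7·5 + 2
5 = 2·2 + 1
2 = 2·1 + 0
Back-substituting gives 5·15 ≡ 1 (mod 37).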